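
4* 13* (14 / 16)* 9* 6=2457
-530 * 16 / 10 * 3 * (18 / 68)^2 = -51516 / 289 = -178.26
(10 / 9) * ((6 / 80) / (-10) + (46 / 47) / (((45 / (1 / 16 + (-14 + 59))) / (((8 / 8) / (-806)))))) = -297161 / 30684420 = -0.01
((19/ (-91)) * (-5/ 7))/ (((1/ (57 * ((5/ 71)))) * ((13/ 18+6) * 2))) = 243675/ 5472467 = 0.04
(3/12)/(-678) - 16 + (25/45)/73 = -9498547/593928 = -15.99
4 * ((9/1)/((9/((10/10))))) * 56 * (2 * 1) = 448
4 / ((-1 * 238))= -2 / 119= -0.02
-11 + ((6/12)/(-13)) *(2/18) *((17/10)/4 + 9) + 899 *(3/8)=234781/720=326.08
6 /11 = 0.55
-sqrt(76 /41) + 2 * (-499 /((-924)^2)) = -2 * sqrt(779) /41-499 /426888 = -1.36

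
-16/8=-2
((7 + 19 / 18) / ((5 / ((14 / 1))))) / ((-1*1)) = -203 / 9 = -22.56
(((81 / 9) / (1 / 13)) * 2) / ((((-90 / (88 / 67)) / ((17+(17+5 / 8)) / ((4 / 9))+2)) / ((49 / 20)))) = -17916899 / 26800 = -668.54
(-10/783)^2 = 100/613089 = 0.00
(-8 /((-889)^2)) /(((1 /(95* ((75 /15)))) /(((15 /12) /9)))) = -4750 /7112889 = -0.00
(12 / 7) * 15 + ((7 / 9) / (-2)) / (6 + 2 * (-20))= 110209 / 4284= 25.73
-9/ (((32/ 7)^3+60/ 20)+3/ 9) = -9261/ 101734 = -0.09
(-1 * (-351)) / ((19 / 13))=4563 / 19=240.16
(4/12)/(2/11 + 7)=11/237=0.05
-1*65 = -65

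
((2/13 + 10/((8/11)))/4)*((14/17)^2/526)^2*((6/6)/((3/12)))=1735923/75101832637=0.00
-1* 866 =-866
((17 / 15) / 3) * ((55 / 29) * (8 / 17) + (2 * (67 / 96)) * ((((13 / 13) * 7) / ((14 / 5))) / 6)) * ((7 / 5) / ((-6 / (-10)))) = 1.30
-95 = -95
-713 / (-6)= 713 / 6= 118.83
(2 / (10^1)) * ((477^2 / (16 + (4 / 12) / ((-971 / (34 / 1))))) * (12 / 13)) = 3976751862 / 1513655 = 2627.25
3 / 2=1.50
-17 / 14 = -1.21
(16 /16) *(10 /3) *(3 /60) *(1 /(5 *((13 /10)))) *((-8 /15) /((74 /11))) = -44 /21645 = -0.00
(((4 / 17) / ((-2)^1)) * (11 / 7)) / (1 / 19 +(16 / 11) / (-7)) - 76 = -288686 / 3859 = -74.81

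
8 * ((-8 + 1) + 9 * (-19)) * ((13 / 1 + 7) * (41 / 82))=-14240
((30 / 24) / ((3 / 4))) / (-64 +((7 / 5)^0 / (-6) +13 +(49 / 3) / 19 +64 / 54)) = -1710 / 50399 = -0.03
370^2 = 136900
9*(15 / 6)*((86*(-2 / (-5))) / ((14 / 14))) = 774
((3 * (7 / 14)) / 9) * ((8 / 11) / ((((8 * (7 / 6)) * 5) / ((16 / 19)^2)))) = 0.00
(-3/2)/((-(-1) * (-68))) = 3/136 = 0.02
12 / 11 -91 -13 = -102.91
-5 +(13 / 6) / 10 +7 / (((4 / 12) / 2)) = 2233 / 60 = 37.22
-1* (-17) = 17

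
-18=-18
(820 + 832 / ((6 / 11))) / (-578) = -3518 / 867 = -4.06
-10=-10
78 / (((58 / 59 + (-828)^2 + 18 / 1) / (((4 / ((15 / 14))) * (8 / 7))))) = 6136 / 12640805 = 0.00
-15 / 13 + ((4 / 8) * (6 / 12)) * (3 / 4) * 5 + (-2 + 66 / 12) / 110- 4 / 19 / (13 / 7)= -64749 / 217360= -0.30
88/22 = 4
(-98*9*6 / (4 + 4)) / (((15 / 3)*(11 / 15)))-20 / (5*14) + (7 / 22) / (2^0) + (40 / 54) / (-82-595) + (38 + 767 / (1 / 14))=14913158237 / 1407483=10595.62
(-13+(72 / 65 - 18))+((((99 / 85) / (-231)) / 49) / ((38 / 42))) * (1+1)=-6150419 / 205751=-29.89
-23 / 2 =-11.50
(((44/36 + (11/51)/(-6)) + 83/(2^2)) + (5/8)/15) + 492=69901/136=513.98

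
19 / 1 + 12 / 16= 79 / 4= 19.75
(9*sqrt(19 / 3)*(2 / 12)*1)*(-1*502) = -251*sqrt(57) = -1895.01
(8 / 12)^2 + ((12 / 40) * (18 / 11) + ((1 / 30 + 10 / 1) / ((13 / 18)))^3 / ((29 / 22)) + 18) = 1618622152931 / 788448375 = 2052.92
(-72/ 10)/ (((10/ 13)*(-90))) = 13/ 125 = 0.10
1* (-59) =-59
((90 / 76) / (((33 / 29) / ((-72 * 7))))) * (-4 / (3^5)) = 16240 / 1881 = 8.63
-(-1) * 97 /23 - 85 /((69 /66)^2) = -38909 /529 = -73.55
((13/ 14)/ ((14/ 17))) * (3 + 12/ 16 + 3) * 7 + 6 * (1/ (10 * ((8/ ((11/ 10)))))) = 74703/ 1400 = 53.36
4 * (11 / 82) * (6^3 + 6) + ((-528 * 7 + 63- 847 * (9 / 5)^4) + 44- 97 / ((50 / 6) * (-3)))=-316660047 / 25625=-12357.47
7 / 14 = 1 / 2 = 0.50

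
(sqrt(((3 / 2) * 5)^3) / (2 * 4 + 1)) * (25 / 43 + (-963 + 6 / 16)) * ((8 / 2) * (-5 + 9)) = -35128.87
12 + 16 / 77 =940 / 77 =12.21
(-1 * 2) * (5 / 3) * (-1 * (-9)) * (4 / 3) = -40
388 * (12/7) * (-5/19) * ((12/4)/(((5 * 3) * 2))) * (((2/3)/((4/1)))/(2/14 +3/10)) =-3880/589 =-6.59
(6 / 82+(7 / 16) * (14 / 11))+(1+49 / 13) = 253245 / 46904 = 5.40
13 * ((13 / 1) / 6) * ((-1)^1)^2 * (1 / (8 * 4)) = 169 / 192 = 0.88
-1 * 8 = -8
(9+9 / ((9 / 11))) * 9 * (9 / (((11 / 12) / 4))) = 77760 / 11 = 7069.09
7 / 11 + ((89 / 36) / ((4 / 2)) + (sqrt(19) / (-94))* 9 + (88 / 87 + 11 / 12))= 87293 / 22968-9* sqrt(19) / 94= 3.38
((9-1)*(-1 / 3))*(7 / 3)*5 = -280 / 9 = -31.11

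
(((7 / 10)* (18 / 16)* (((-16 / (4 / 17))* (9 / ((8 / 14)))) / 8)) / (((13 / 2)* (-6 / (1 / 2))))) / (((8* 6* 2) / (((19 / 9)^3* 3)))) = 5713547 / 14376960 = 0.40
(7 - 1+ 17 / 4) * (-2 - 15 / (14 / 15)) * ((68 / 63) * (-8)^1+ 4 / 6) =2603623 / 1764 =1475.98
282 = 282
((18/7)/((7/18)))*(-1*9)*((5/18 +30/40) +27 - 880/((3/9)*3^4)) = 13311/49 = 271.65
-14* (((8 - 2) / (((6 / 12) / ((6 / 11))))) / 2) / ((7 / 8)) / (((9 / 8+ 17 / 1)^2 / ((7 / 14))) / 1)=-18432 / 231275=-0.08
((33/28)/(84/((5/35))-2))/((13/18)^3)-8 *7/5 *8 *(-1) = 2018829341/22530235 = 89.61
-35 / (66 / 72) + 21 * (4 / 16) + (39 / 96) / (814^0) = -11449 / 352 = -32.53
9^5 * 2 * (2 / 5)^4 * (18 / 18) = 1889568 / 625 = 3023.31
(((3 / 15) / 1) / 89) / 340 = 1 / 151300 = 0.00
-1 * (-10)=10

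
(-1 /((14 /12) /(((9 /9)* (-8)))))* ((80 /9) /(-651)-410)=-38436320 /13671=-2811.52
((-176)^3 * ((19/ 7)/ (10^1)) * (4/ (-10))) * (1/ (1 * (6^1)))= 98651.18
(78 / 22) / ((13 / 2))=6 / 11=0.55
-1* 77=-77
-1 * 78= -78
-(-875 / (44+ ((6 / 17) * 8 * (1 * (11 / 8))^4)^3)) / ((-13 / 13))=-72123154432000 / 88364330508619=-0.82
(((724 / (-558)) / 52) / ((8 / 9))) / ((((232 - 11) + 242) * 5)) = -181 / 14927120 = -0.00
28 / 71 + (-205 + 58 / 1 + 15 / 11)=-113434 / 781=-145.24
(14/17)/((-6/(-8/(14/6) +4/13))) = 284/663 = 0.43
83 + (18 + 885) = 986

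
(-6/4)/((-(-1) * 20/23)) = -69/40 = -1.72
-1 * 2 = -2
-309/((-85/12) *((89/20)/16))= 237312/1513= 156.85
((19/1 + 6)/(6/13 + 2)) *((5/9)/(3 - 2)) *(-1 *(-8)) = 1625/36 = 45.14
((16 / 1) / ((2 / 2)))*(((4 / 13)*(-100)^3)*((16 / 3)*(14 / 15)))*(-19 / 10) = 5447680000 / 117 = 46561367.52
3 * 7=21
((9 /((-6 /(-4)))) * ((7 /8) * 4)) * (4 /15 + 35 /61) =5383 /305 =17.65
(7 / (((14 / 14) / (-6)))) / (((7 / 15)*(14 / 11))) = -495 / 7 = -70.71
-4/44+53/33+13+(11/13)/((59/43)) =383002/25311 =15.13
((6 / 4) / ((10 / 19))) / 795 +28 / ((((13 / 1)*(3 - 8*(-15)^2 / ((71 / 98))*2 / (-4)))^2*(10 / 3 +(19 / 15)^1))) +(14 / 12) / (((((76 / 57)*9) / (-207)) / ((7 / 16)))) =-8.80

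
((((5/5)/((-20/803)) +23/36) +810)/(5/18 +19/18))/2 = 4334/15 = 288.93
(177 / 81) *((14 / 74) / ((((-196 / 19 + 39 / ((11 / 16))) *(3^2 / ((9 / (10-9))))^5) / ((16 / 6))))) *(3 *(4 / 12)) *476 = 82173784 / 7267725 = 11.31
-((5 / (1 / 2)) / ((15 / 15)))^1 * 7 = -70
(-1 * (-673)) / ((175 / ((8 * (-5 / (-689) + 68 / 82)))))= 127229304 / 4943575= 25.74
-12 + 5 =-7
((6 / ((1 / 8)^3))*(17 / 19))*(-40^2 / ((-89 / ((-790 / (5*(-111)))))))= 4400742400 / 62567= 70336.48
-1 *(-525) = 525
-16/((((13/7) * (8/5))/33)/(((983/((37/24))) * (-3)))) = 163492560/481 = 339901.37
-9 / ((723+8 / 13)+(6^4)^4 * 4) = -117 / 146697715197119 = -0.00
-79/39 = -2.03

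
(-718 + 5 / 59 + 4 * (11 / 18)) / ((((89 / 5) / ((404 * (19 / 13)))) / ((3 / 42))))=-7290568850 / 4300569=-1695.26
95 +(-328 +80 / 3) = -619 / 3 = -206.33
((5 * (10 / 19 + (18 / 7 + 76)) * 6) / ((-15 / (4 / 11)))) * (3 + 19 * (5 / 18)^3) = -209042920 / 1066527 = -196.00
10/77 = 0.13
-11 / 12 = -0.92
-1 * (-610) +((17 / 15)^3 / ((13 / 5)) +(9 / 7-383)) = 14056841 / 61425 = 228.85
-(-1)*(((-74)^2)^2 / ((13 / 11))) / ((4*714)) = 41231542 / 4641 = 8884.19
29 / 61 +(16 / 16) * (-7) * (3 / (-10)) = 1571 / 610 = 2.58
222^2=49284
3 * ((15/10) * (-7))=-63/2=-31.50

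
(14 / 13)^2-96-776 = -147172 / 169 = -870.84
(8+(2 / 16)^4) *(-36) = -288.01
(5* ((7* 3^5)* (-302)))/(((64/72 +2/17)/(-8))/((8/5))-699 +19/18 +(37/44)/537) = 3537287392320/961297679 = 3679.70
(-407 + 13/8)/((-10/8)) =3243/10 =324.30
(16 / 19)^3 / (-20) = -1024 / 34295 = -0.03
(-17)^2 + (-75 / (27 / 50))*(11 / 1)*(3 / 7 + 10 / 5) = -215543 / 63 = -3421.32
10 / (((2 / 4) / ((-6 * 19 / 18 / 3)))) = -380 / 9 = -42.22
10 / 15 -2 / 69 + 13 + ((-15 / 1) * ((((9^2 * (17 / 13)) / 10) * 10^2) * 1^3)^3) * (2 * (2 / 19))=-10809414241339837 / 2880267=-3752920906.76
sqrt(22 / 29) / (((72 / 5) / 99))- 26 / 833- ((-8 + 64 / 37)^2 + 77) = -132680015 / 1140377 + 55*sqrt(638) / 232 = -110.36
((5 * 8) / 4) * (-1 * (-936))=9360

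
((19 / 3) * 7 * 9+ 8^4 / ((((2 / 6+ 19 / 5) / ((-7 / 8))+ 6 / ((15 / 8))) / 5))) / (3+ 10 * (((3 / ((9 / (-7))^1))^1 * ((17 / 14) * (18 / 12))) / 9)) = 234738 / 31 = 7572.19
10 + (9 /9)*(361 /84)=1201 /84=14.30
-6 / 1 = -6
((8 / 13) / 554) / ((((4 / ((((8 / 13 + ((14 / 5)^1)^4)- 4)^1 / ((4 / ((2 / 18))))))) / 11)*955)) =1297747 / 251473584375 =0.00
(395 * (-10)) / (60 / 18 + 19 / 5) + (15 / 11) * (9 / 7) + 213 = -2792898 / 8239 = -338.99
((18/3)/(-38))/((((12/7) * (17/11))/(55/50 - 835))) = 642103/12920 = 49.70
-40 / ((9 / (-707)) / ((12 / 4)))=9426.67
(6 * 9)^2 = 2916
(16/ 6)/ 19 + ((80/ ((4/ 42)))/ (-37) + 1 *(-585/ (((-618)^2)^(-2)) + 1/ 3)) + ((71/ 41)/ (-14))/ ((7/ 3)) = -241032177302350058865/ 2824654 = -85331575938982.28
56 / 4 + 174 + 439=627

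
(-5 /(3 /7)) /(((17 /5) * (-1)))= 175 /51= 3.43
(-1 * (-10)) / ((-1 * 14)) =-5 / 7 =-0.71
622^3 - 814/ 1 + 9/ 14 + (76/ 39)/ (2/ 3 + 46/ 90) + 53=2321223947363/ 9646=240641089.30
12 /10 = 6 /5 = 1.20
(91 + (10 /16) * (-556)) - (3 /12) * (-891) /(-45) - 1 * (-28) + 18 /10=-4633 /20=-231.65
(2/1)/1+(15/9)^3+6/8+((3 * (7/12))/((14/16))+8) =1877/108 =17.38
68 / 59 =1.15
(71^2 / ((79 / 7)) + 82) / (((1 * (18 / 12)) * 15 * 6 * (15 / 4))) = 33412 / 31995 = 1.04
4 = 4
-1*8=-8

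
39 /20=1.95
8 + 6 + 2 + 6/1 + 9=31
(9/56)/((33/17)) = 51/616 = 0.08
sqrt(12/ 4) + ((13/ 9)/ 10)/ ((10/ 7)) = 91/ 900 + sqrt(3) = 1.83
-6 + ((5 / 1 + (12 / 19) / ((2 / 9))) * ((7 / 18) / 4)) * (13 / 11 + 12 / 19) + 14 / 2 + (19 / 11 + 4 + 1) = 2604617 / 285912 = 9.11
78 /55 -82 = -4432 /55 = -80.58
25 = 25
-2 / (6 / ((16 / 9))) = -16 / 27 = -0.59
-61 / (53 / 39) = -2379 / 53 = -44.89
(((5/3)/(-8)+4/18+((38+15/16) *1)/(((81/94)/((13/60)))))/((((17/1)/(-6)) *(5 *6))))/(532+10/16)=-381193/1760219100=-0.00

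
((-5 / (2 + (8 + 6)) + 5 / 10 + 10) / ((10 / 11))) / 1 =1793 / 160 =11.21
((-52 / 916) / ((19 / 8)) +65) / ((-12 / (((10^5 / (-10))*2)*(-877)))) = -413229245000 / 4351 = -94973395.77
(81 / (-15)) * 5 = -27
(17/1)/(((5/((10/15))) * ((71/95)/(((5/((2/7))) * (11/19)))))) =30.73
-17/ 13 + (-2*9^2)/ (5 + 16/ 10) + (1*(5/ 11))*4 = -3437/ 143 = -24.03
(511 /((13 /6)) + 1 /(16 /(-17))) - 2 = 48419 /208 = 232.78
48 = 48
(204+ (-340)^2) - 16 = 115788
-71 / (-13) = 71 / 13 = 5.46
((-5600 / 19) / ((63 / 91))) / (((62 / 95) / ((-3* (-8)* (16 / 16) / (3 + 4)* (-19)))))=3952000 / 93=42494.62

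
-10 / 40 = -1 / 4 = -0.25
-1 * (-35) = 35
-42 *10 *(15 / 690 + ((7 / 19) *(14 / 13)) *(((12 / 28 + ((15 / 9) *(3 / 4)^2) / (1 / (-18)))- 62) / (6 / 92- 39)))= -1169675920 / 3391557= -344.88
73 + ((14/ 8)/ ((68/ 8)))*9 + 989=36171/ 34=1063.85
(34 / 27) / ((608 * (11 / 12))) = 0.00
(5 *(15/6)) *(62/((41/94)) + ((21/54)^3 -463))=-1917647425/478224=-4009.94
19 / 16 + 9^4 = 104995 / 16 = 6562.19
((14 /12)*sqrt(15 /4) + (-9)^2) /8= 7*sqrt(15) /96 + 81 /8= 10.41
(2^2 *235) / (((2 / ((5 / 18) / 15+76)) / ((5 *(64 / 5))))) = 61739200 / 27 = 2286637.04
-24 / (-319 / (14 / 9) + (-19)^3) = 336 / 98897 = 0.00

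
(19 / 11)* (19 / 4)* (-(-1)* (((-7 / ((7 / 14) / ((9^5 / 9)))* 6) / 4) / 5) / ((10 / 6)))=-149216823 / 1100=-135651.66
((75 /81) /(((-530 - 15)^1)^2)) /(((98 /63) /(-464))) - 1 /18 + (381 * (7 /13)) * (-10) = -39926249287 /19461078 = -2051.59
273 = 273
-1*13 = -13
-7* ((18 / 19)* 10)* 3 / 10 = -378 / 19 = -19.89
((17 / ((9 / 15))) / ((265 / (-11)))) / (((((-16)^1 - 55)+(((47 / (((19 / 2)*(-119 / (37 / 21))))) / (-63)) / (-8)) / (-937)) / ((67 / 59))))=46822558751892 / 2489122197392095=0.02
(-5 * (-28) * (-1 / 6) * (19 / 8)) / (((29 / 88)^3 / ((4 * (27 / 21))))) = -194219520 / 24389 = -7963.41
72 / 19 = 3.79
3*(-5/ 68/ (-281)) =15/ 19108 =0.00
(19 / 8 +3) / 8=43 / 64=0.67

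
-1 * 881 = -881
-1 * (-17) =17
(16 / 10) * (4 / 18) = 16 / 45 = 0.36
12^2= 144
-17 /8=-2.12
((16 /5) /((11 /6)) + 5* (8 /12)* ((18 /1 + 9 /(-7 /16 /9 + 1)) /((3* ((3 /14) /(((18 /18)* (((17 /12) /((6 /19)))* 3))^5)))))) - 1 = 1414456633516957103 /22499389440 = 62866445.21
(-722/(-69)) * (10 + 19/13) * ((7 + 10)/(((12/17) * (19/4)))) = 1636318/2691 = 608.07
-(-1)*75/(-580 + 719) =75/139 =0.54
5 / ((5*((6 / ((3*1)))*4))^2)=1 / 320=0.00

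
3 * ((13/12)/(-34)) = -13/136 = -0.10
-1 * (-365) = 365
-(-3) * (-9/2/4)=-27/8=-3.38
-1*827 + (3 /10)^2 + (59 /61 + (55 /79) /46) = -9154334317 /11083700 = -825.93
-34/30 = -17/15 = -1.13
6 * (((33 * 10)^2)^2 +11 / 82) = 2917365660033 / 41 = 71155260000.80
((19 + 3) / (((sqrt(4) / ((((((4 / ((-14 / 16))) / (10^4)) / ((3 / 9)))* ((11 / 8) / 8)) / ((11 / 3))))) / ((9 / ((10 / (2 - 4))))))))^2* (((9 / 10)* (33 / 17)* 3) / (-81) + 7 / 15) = 0.00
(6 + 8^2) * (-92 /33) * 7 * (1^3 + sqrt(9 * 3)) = -45080 * sqrt(3) /11 - 45080 /33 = -8464.32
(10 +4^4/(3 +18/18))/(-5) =-74/5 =-14.80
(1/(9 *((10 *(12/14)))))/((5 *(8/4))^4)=7/5400000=0.00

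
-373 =-373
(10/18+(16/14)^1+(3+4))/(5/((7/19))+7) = 137/324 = 0.42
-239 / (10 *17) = -239 / 170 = -1.41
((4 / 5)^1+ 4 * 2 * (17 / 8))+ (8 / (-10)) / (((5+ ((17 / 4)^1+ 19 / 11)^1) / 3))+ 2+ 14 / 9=21.14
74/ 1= 74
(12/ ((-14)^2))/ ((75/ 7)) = 1/ 175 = 0.01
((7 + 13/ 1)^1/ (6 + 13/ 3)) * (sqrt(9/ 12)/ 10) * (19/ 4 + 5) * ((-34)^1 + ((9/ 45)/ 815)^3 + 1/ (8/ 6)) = -1052980532296407 * sqrt(3)/ 33563289250000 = -54.34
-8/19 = -0.42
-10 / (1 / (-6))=60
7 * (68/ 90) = 238/ 45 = 5.29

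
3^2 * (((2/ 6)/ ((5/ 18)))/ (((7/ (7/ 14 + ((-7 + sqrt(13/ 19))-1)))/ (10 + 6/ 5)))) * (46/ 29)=-29808/ 145 + 19872 * sqrt(247)/ 13775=-182.90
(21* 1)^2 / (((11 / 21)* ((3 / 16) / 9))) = 444528 / 11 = 40411.64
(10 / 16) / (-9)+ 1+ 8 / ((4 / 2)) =355 / 72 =4.93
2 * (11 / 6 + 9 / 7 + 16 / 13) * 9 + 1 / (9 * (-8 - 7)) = 961784 / 12285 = 78.29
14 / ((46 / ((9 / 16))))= 63 / 368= 0.17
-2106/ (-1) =2106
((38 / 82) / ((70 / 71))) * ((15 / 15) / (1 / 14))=1349 / 205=6.58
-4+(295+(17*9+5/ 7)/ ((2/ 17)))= 11183/ 7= 1597.57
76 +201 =277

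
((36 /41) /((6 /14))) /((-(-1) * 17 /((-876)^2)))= 64459584 /697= 92481.47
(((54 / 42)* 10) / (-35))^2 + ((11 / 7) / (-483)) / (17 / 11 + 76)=19063739 / 141315657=0.13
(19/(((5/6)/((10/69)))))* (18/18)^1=76/23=3.30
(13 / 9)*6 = 26 / 3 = 8.67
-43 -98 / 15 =-49.53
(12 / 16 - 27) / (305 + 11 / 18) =-945 / 11002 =-0.09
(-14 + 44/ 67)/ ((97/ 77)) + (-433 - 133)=-3747272/ 6499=-576.59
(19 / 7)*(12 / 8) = 57 / 14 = 4.07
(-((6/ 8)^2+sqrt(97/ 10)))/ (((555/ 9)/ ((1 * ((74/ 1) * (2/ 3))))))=-2 * sqrt(970)/ 25 - 9/ 20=-2.94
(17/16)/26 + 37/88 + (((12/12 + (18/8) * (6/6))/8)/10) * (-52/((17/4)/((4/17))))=2277051/6612320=0.34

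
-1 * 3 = -3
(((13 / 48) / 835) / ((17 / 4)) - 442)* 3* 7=-527031869 / 56780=-9282.00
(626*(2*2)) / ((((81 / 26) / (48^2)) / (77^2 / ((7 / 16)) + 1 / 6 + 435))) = 699356542976 / 27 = 25902094184.30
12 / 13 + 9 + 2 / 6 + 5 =595 / 39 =15.26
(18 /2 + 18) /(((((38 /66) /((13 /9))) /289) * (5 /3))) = 1115829 /95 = 11745.57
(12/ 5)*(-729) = -8748/ 5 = -1749.60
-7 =-7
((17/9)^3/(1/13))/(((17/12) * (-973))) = -15028/236439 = -0.06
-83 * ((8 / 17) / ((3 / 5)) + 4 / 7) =-40172 / 357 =-112.53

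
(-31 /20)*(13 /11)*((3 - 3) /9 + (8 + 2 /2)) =-3627 /220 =-16.49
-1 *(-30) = 30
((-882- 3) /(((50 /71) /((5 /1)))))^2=157929489 /4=39482372.25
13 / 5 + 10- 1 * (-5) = 17.60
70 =70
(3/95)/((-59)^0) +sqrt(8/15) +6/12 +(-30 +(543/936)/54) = -47148781/1600560 +2 *sqrt(30)/15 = -28.73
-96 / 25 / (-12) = 8 / 25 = 0.32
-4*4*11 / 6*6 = -176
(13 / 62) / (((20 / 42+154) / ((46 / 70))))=0.00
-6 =-6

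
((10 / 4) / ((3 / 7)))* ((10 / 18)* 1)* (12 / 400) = 7 / 72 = 0.10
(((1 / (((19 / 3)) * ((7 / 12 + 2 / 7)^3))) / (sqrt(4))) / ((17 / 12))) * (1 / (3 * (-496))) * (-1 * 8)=1778112 / 3895227221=0.00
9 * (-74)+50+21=-595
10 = 10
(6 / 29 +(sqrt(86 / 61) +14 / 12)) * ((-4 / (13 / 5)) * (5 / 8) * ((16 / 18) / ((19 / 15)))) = -59750 / 64467-500 * sqrt(5246) / 45201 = -1.73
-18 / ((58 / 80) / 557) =-401040 / 29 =-13828.97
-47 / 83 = -0.57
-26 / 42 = -13 / 21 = -0.62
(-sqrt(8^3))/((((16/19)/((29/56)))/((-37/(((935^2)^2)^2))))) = 0.00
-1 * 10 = -10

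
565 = 565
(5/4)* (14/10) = 7/4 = 1.75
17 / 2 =8.50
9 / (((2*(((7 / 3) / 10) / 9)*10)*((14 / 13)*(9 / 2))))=351 / 98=3.58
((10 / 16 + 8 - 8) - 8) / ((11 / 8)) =-59 / 11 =-5.36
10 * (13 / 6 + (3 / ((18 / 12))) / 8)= 145 / 6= 24.17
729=729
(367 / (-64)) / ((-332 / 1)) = 0.02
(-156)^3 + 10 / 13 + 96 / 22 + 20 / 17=-9229071958 / 2431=-3796409.69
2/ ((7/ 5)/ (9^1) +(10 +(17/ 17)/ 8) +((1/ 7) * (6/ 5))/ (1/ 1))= 5040/ 26339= 0.19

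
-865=-865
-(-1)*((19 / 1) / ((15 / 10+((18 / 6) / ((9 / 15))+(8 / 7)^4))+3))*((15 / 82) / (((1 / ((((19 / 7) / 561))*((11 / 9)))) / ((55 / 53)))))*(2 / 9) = 68102650 / 161014404231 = 0.00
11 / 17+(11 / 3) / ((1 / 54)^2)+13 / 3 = 545546 / 51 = 10696.98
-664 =-664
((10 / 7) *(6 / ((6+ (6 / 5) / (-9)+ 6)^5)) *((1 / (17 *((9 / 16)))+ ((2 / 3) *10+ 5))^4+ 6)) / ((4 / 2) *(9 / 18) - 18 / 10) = -822205885538046875 / 940234638147696864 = -0.87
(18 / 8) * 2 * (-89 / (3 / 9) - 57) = -1458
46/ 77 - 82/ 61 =-3508/ 4697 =-0.75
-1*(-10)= 10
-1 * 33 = -33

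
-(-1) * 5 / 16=5 / 16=0.31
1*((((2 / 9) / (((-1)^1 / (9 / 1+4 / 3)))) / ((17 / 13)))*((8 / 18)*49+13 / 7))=-1200134 / 28917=-41.50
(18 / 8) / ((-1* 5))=-9 / 20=-0.45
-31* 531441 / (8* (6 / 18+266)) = -49424013 / 6392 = -7732.17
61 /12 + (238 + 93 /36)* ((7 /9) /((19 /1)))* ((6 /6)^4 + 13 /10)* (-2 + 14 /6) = 12.63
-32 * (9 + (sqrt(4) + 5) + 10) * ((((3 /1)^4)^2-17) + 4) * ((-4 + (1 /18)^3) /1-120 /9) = 68839438304 /729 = 94429956.52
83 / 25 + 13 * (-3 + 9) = 2033 / 25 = 81.32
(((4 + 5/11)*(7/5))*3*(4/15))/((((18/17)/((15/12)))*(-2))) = -5831/1980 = -2.94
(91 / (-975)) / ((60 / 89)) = -623 / 4500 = -0.14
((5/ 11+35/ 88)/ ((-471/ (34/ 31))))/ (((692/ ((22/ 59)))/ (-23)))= 9775/ 397419752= 0.00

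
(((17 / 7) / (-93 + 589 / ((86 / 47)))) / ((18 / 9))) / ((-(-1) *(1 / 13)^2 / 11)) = 1358929 / 137795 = 9.86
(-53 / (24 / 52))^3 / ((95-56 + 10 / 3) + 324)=-327082769 / 79128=-4133.59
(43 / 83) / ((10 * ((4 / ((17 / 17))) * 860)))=1 / 66400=0.00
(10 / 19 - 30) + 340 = 5900 / 19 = 310.53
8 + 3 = 11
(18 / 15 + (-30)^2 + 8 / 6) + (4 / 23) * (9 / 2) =311644 / 345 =903.32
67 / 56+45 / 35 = 139 / 56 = 2.48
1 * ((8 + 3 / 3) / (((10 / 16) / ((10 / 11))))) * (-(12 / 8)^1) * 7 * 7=-10584 / 11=-962.18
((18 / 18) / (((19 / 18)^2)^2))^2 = 11019960576 / 16983563041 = 0.65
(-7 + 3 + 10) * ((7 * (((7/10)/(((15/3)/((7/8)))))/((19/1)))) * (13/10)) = 13377/38000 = 0.35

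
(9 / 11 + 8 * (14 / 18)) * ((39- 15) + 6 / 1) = 6970 / 33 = 211.21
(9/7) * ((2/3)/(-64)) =-3/224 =-0.01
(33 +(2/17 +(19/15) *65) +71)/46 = 4.05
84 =84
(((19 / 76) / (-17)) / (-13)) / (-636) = -1 / 562224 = -0.00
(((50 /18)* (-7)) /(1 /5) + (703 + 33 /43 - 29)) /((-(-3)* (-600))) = -0.32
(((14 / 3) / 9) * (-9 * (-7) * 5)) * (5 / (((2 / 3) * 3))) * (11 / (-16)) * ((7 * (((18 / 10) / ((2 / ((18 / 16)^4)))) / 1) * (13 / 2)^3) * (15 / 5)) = -2447368768845 / 1048576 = -2333992.74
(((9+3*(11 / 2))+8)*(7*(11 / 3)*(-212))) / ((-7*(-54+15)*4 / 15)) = -195305 / 78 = -2503.91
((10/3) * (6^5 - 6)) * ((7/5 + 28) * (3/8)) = 285547.50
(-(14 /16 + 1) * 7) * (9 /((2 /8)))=-945 /2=-472.50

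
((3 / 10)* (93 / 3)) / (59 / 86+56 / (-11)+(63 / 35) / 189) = -2.12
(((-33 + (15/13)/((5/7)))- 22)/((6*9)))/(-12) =347/4212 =0.08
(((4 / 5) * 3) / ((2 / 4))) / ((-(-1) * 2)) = 12 / 5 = 2.40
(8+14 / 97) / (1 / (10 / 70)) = 1.16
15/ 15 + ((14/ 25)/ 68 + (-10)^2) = 85857/ 850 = 101.01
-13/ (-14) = 13/ 14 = 0.93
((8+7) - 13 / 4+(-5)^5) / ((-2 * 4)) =389.16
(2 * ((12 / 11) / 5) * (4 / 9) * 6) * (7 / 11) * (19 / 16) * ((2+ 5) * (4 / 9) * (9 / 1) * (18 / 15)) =89376 / 3025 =29.55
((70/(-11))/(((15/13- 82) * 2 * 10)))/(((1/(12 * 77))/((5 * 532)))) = 10166520/1051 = 9673.19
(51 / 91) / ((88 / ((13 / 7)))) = 51 / 4312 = 0.01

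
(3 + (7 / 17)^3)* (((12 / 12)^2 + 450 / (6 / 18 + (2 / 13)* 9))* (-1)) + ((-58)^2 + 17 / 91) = 76594076057 / 29954561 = 2557.01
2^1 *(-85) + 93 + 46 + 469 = 438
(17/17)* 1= 1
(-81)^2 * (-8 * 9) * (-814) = 384527088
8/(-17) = -8/17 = -0.47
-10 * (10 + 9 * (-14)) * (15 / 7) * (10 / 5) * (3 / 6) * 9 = 22371.43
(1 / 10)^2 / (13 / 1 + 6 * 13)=1 / 9100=0.00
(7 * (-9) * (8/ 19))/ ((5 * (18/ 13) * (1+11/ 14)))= -5096/ 2375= -2.15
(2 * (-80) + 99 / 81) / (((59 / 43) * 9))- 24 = -176143 / 4779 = -36.86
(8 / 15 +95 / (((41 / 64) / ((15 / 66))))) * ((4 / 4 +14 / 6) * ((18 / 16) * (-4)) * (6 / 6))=-513.54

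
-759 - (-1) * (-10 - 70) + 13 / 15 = -12572 / 15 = -838.13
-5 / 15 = -1 / 3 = -0.33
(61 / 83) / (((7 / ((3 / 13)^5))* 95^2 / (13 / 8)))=14823 / 1198082540200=0.00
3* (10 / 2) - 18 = -3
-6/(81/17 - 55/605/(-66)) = -74052/58823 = -1.26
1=1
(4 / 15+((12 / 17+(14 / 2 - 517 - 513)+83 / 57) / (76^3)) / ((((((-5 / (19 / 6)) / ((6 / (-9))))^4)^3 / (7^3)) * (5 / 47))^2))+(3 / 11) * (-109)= -15715754341300744751052684034739478509968132499 / 533449346615379786888903629779815673828125000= -29.46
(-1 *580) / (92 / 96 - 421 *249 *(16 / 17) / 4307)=1019208480 / 38570299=26.42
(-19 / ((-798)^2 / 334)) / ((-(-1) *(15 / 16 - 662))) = 1336 / 88624683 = 0.00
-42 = -42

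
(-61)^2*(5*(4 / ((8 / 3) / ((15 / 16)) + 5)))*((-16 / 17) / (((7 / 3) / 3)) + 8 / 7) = -637.78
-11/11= -1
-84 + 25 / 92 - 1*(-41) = -3931 / 92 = -42.73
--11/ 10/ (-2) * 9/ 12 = -33/ 80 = -0.41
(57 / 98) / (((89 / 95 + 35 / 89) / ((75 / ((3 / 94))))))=566273625 / 551054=1027.62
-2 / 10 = -1 / 5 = -0.20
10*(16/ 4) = 40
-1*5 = -5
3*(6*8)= 144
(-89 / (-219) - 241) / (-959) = 52690 / 210021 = 0.25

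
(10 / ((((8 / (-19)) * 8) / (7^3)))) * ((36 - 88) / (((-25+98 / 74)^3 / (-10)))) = 107284320325 / 2688885504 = 39.90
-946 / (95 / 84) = -79464 / 95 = -836.46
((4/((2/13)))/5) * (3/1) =78/5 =15.60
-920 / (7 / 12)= -11040 / 7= -1577.14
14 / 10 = 7 / 5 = 1.40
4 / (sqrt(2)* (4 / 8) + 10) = 80 / 199 - 4* sqrt(2) / 199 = 0.37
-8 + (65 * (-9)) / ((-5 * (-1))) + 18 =-107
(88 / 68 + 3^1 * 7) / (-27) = -379 / 459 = -0.83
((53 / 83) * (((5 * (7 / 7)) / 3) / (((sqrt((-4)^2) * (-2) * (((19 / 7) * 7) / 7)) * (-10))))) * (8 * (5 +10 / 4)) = 1855 / 6308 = 0.29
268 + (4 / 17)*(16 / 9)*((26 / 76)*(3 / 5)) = 1298876 / 4845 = 268.09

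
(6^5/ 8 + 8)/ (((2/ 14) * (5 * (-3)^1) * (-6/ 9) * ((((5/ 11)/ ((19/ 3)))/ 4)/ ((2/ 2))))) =573496/ 15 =38233.07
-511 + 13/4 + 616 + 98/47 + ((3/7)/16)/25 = 14520241/131600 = 110.34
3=3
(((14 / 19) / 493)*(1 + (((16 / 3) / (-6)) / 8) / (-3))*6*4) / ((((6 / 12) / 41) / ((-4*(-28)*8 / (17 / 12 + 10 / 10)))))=921632768 / 814929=1130.94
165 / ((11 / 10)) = 150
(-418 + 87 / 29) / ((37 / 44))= -18260 / 37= -493.51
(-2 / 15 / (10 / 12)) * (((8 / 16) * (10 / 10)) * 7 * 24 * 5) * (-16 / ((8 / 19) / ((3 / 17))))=38304 / 85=450.64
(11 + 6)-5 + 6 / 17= 210 / 17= 12.35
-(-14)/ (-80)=-7/ 40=-0.18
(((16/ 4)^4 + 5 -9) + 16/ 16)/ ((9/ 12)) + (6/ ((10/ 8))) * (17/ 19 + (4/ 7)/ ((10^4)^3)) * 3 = 21833875000000513/ 62343750000000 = 350.22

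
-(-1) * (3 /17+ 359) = 6106 /17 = 359.18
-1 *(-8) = 8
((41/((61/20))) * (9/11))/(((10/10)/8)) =59040/671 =87.99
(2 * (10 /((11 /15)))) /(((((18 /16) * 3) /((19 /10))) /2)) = 3040 /99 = 30.71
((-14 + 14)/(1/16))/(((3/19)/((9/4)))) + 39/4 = 9.75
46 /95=0.48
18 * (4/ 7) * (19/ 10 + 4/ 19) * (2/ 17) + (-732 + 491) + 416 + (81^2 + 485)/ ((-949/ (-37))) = 373239501/ 825265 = 452.27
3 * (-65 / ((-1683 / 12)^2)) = -1040 / 104907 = -0.01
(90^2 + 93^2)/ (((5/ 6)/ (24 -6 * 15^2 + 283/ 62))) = -4116686463/ 155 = -26559267.50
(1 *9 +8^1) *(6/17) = 6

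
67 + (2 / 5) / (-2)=334 / 5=66.80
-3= -3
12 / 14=6 / 7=0.86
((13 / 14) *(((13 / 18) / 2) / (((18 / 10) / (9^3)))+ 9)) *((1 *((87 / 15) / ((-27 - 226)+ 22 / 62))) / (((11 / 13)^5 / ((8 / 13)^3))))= -9812311704 / 5518412515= -1.78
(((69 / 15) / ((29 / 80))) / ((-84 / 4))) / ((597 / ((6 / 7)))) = -0.00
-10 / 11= -0.91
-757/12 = -63.08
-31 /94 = -0.33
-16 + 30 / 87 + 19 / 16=-6713 / 464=-14.47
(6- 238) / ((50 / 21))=-2436 / 25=-97.44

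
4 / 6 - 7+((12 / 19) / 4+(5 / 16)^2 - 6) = -12.08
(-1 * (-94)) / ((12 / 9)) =141 / 2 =70.50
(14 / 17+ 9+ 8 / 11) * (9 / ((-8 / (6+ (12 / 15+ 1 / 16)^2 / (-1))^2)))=-20093507273997 / 61276160000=-327.92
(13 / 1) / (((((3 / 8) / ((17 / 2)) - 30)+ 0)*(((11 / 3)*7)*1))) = -884 / 52283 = -0.02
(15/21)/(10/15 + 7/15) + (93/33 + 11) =18913/1309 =14.45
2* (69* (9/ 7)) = 1242/ 7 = 177.43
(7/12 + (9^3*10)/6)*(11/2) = 160457/24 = 6685.71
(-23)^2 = 529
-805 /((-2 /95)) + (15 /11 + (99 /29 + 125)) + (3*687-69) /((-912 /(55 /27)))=6277961732 /163647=38362.83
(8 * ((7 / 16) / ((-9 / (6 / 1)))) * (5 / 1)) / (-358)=35 / 1074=0.03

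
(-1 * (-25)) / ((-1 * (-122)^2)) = -25 / 14884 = -0.00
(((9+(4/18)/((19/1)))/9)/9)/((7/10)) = 15410/96957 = 0.16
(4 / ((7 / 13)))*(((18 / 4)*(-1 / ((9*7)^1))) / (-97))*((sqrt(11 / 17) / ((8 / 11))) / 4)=143*sqrt(187) / 1292816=0.00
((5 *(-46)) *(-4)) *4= 3680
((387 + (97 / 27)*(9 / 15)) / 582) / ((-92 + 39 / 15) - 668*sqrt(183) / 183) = -79583284 / 7394149077 + 29245040*sqrt(183) / 66547341693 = -0.00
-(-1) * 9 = 9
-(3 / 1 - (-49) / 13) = -88 / 13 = -6.77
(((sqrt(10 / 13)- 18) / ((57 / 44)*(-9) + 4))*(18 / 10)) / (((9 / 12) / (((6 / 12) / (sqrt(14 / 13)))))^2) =1.66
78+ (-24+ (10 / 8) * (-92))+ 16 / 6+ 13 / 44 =-7661 / 132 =-58.04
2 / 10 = 1 / 5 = 0.20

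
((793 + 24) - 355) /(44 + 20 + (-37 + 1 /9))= 2079 /122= 17.04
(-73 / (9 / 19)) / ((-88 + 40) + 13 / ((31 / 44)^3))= 41320117 / 2903184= 14.23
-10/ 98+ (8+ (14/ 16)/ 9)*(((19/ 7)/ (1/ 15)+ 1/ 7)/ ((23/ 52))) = 7585544/ 10143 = 747.86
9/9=1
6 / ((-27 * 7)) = -2 / 63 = -0.03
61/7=8.71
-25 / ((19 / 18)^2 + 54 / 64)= -12.77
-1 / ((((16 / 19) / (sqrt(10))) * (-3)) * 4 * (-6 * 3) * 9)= -19 * sqrt(10) / 31104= -0.00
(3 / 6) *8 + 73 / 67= 341 / 67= 5.09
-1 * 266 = -266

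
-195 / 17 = -11.47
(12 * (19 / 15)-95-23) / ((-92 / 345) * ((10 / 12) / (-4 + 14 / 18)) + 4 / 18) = -67077 / 190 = -353.04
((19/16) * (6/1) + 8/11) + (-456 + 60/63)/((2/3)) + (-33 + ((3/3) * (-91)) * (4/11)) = -456339/616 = -740.81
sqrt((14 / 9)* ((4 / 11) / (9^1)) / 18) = 0.06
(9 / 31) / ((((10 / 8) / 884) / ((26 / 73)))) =827424 / 11315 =73.13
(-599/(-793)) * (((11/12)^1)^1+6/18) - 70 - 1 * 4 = -231733/3172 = -73.06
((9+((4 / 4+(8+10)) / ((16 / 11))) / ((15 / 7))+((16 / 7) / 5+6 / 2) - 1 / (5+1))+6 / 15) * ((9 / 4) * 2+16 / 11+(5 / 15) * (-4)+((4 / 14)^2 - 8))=-336534943 / 5433120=-61.94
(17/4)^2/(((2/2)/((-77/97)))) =-22253/1552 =-14.34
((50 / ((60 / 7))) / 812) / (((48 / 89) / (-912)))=-8455 / 696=-12.15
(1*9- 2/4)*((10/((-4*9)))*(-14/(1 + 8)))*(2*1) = 595/81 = 7.35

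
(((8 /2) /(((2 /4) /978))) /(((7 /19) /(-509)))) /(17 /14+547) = -151331808 /7675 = -19717.50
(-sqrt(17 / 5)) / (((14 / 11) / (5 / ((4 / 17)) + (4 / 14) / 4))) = -6567*sqrt(85) / 1960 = -30.89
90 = 90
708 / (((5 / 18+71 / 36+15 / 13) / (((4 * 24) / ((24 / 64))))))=53248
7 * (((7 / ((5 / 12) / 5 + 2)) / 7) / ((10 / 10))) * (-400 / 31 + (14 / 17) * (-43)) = -2138808 / 13175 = -162.34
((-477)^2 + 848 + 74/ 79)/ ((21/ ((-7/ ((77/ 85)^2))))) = -130352416825/ 1405173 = -92766.10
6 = 6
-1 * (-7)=7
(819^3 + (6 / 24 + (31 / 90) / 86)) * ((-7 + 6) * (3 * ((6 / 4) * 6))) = -6377991339939 / 430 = -14832537999.86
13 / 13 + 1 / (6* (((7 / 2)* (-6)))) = 125 / 126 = 0.99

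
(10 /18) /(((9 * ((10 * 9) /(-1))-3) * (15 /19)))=-19 /21951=-0.00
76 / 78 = 38 / 39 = 0.97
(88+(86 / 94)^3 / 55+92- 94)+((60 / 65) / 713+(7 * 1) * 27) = 14556128201938 / 52928446285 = 275.02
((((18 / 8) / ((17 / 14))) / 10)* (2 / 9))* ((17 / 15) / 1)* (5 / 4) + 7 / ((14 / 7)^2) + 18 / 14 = 2599 / 840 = 3.09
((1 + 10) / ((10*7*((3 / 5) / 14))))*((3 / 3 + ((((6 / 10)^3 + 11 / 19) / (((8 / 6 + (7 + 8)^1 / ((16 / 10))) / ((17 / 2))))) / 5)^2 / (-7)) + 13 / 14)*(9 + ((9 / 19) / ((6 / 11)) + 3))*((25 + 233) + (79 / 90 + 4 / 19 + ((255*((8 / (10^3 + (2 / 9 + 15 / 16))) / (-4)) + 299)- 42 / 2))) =6619389185532956574397775713 / 135726477409112515625000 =48770.07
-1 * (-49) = 49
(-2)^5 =-32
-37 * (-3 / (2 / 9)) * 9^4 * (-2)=-6554439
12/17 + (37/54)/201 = 130877/184518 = 0.71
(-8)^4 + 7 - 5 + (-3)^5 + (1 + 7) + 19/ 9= 34786/ 9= 3865.11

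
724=724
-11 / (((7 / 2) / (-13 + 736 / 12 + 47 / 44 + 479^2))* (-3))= 30292733 / 126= 240418.52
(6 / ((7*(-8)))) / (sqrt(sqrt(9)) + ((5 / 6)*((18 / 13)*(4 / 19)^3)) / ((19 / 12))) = 4879218240 / 20091245419903 - 2870222153929*sqrt(3) / 80364981679612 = -0.06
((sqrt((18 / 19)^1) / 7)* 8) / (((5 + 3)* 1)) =3* sqrt(38) / 133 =0.14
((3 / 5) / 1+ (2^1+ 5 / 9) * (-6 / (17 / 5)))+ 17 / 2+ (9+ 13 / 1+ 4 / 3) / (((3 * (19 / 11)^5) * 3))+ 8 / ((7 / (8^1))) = 1105976899357 / 79557060870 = 13.90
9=9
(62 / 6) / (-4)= -31 / 12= -2.58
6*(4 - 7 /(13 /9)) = -66 /13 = -5.08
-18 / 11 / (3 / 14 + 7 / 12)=-1512 / 737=-2.05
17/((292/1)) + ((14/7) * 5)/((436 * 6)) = 1481/23871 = 0.06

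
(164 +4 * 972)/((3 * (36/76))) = 76988/27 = 2851.41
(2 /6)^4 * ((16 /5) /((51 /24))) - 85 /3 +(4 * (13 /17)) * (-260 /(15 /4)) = -1655107 /6885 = -240.39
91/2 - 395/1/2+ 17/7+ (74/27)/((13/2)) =-366461/2457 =-149.15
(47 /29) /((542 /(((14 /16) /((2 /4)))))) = 329 /62872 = 0.01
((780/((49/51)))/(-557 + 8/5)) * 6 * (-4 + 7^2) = -53703000/136073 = -394.66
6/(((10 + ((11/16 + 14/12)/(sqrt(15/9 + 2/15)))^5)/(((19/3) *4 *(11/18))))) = 64747946539112913174528/5198784081156421608445 - 2919668716574148132864 *sqrt(5)/1039756816231284321689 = 6.18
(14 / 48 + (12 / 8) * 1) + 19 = 499 / 24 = 20.79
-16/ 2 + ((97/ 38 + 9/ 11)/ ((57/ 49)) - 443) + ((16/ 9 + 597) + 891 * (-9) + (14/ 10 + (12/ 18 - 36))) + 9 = -7893.26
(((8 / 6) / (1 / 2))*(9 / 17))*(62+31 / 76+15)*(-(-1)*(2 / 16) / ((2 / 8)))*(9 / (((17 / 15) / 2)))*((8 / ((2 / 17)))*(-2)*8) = -304974720 / 323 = -944194.18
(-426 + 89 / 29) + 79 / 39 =-476044 / 1131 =-420.91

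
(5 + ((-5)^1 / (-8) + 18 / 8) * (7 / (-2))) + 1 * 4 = -17 / 16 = -1.06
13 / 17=0.76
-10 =-10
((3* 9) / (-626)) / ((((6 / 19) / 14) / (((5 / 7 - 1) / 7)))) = 171 / 2191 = 0.08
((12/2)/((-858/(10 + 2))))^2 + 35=715859/20449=35.01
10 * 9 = 90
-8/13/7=-8/91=-0.09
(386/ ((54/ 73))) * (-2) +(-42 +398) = -687.63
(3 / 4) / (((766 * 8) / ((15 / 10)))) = 9 / 49024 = 0.00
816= 816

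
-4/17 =-0.24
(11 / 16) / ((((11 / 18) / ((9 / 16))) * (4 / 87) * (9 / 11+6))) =25839 / 12800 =2.02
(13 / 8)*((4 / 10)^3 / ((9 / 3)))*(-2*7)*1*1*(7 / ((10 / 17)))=-10829 / 1875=-5.78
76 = 76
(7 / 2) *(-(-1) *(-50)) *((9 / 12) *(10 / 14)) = -375 / 4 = -93.75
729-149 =580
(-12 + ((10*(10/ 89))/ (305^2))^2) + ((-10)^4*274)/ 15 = 60096804570791852/ 329018719683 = 182654.67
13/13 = 1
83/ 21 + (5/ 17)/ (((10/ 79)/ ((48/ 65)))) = 131531/ 23205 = 5.67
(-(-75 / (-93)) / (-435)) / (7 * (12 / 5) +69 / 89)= 2225 / 21093237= 0.00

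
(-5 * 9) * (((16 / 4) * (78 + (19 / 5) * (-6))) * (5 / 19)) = -49680 / 19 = -2614.74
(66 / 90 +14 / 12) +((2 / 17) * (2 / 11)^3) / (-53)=22785229 / 11992310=1.90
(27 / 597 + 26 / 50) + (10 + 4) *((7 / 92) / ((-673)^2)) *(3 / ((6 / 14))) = 58588978433 / 103652801650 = 0.57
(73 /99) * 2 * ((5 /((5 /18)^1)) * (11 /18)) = 146 /9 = 16.22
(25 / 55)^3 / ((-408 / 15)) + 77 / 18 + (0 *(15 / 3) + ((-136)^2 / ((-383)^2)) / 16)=1023350821763 / 238977504216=4.28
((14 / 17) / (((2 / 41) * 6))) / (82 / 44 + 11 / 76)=1.40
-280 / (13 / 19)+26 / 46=-122191 / 299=-408.67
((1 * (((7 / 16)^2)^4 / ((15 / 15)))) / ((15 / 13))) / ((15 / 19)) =1423905847 / 966367641600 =0.00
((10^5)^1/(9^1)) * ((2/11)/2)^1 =100000/99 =1010.10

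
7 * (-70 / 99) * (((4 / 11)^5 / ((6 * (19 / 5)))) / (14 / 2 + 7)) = -89600 / 908810793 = -0.00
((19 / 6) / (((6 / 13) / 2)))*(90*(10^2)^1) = 123500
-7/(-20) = 7/20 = 0.35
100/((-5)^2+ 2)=100/27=3.70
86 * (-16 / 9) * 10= -13760 / 9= -1528.89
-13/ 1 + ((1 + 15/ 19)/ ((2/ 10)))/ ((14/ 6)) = -1219/ 133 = -9.17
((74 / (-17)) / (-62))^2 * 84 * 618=71067528 / 277729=255.89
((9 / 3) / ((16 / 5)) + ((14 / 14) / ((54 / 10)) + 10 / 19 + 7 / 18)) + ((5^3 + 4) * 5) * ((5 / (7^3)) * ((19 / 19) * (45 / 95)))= 18276161 / 2815344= 6.49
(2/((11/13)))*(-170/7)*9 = -39780/77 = -516.62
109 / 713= 0.15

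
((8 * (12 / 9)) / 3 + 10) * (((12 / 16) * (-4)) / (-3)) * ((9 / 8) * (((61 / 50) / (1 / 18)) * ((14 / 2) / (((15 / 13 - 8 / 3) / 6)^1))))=-27427491 / 2950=-9297.45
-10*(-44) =440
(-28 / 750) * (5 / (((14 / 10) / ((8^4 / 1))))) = -8192 / 15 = -546.13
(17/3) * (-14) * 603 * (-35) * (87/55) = 29133342/11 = 2648485.64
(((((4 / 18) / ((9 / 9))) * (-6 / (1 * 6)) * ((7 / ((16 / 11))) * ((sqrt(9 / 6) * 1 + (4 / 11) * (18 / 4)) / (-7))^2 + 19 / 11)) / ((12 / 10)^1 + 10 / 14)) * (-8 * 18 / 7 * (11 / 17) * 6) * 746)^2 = 2089337813481600 * sqrt(6) / 63568729 + 2052269340102000 / 9081247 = 306498135.65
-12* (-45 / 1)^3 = 1093500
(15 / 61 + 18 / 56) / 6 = 323 / 3416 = 0.09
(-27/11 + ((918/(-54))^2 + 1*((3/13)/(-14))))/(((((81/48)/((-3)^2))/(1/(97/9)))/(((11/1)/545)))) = 13767144/4810715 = 2.86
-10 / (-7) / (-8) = -5 / 28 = -0.18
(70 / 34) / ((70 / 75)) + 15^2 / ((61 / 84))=647175 / 2074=312.04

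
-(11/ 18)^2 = -121/ 324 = -0.37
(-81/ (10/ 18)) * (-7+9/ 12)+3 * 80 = 4605/ 4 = 1151.25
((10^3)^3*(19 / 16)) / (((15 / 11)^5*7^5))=61199380000 / 4084101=14984.79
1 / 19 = 0.05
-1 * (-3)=3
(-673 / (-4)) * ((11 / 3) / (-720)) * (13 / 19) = -96239 / 164160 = -0.59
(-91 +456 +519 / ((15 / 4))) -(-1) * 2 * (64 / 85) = 42917 / 85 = 504.91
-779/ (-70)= 779/ 70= 11.13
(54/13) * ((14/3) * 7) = 135.69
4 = 4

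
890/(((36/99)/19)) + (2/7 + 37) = 651557/14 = 46539.79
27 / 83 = 0.33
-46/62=-23/31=-0.74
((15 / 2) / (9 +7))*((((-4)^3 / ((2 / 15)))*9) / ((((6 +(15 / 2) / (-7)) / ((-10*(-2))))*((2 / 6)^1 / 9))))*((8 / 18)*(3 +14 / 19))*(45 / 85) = -1449252000 / 7429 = -195080.36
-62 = -62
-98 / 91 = -14 / 13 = -1.08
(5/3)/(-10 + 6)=-5/12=-0.42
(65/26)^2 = 25/4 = 6.25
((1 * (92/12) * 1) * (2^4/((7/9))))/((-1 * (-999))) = 368/2331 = 0.16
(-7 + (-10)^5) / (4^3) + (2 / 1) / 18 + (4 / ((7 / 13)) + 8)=-6237785 / 4032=-1547.07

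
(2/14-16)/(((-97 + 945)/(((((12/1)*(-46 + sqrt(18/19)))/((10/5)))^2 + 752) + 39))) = -23199333/16112 + 68931*sqrt(38)/7049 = -1379.60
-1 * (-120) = 120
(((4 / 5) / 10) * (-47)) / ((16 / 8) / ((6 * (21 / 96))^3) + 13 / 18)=-1741068 / 744025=-2.34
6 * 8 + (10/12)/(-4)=1147/24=47.79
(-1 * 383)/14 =-383/14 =-27.36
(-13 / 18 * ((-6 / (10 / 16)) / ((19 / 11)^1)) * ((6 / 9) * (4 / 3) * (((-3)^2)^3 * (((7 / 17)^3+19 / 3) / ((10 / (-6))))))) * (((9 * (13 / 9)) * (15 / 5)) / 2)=-454753398528 / 2333675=-194865.78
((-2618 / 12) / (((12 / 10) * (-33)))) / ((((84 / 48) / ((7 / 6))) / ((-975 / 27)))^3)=-76867.36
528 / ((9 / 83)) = 14608 / 3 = 4869.33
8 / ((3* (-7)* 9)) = -8 / 189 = -0.04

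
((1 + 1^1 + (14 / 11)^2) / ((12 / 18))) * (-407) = -24309 / 11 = -2209.91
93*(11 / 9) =341 / 3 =113.67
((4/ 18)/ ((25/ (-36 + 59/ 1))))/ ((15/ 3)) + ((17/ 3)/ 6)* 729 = 688.54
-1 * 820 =-820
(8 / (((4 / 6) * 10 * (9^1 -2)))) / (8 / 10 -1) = -6 / 7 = -0.86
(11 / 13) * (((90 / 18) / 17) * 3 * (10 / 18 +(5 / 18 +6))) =2255 / 442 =5.10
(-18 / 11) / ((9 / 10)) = -20 / 11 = -1.82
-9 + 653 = 644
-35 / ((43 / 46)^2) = -74060 / 1849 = -40.05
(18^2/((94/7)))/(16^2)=567/6016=0.09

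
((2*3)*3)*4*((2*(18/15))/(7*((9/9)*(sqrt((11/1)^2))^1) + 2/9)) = 7776/3475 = 2.24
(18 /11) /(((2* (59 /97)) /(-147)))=-128331 /649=-197.74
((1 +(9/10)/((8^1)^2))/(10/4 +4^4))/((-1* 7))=-59/105280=-0.00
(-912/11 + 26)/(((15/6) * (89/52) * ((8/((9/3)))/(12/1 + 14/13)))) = -63852/979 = -65.22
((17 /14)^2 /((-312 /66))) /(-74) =3179 /754208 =0.00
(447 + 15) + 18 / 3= 468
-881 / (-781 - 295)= 881 / 1076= 0.82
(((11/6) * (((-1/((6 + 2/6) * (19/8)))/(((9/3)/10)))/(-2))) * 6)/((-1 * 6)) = -220/1083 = -0.20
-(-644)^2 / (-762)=207368 / 381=544.27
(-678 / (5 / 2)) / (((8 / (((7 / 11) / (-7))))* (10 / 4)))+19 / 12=9293 / 3300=2.82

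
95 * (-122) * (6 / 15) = -4636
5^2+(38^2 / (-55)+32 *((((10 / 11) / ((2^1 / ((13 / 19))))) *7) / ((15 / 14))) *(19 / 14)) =14353 / 165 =86.99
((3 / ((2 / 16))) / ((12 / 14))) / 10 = 2.80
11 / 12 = 0.92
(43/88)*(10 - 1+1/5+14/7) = 301/55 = 5.47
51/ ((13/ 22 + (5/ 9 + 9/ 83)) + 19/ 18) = 419067/ 18985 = 22.07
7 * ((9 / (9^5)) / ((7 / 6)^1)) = 2 / 2187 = 0.00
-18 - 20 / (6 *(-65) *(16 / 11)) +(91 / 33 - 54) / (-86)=-854411 / 49192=-17.37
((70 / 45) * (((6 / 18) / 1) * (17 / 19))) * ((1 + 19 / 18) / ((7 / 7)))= 4403 / 4617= 0.95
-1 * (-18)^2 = -324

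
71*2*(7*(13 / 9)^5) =369065242 / 59049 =6250.15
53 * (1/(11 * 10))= 53/110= 0.48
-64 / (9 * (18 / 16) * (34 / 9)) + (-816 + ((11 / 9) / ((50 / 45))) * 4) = -622154 / 765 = -813.27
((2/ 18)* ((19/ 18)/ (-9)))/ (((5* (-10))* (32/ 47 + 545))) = 893/ 1869666300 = 0.00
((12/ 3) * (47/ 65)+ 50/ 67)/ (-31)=-15846/ 135005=-0.12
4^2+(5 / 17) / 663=180341 / 11271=16.00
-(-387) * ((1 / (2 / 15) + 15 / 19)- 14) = -83979 / 38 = -2209.97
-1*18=-18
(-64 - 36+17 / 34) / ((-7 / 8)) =796 / 7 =113.71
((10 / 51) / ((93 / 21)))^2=4900 / 2499561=0.00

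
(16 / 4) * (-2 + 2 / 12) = -22 / 3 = -7.33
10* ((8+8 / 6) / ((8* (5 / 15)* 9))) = 35 / 9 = 3.89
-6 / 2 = -3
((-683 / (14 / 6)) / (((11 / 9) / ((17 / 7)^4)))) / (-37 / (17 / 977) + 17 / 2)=1939524662 / 493066959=3.93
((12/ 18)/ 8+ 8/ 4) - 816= -9767/ 12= -813.92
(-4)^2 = 16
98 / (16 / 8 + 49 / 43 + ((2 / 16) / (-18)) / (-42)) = 25486272 / 816523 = 31.21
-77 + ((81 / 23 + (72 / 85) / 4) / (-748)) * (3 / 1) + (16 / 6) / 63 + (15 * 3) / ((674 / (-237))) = -8643103883171 / 93140821620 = -92.80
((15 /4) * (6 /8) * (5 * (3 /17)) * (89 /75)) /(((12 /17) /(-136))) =-4539 /8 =-567.38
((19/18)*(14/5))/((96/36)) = 133/120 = 1.11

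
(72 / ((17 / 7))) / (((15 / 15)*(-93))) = -168 / 527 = -0.32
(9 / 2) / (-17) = -9 / 34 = -0.26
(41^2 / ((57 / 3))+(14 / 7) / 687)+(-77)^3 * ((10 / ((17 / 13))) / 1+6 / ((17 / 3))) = -881930903807 / 221901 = -3974434.11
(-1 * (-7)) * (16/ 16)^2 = 7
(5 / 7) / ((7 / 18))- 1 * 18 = -792 / 49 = -16.16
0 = 0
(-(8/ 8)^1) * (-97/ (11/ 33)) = 291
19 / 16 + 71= 72.19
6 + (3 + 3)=12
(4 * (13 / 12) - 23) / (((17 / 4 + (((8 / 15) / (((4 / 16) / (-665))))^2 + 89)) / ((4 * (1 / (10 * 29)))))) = -1344 / 10506337645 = -0.00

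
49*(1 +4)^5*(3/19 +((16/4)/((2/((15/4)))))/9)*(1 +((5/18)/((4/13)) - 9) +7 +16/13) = 18358615625/106704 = 172051.80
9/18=1/2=0.50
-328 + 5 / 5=-327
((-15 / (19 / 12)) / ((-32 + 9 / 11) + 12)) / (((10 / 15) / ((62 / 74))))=92070 / 148333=0.62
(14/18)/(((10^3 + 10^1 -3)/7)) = 0.01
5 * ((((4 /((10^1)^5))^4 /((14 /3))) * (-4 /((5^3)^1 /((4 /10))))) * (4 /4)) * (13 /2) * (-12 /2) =117 /85449218750000000000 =0.00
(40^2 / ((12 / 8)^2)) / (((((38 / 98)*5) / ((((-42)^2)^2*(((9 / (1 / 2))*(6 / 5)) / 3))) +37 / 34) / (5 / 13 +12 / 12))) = 1194413307494400 / 1320112239407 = 904.78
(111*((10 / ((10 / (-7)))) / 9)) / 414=-259 / 1242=-0.21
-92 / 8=-23 / 2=-11.50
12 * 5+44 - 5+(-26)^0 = 100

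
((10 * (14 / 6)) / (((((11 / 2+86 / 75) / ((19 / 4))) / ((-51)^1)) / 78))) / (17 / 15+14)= -992013750 / 226319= -4383.25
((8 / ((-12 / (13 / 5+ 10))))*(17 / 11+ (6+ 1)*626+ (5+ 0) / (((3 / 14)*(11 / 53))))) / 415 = -2077138 / 22825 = -91.00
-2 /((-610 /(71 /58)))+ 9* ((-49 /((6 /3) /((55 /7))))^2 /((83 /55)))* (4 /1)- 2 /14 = 883992.33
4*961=3844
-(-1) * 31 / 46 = 31 / 46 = 0.67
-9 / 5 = -1.80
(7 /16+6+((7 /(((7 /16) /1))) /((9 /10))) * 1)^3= 42399022303 /2985984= 14199.35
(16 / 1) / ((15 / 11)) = 176 / 15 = 11.73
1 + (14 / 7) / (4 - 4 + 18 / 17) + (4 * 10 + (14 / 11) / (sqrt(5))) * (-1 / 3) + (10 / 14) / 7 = -4561 / 441 - 14 * sqrt(5) / 165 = -10.53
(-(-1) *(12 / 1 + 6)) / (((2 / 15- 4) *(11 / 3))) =-405 / 319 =-1.27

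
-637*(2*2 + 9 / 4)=-15925 / 4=-3981.25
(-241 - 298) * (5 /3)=-2695 /3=-898.33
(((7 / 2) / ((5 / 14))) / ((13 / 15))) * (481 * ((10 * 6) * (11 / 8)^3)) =108589635 / 128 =848356.52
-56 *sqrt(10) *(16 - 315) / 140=598 *sqrt(10) / 5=378.21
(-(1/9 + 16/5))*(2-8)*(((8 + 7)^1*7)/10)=1043/5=208.60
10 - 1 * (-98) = 108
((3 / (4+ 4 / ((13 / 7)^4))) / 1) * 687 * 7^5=989330962347 / 123848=7988267.57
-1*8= -8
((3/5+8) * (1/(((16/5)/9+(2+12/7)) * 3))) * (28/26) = 6321/8333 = 0.76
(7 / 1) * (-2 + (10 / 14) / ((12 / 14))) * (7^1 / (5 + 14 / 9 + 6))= -1029 / 226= -4.55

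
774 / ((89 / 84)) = 65016 / 89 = 730.52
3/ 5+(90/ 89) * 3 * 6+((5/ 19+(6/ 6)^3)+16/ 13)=2340769/ 109915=21.30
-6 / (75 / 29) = -58 / 25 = -2.32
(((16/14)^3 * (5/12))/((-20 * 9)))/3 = -0.00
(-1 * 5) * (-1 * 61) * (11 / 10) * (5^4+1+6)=212036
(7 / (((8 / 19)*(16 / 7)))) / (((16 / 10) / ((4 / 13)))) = 4655 / 3328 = 1.40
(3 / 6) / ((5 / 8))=4 / 5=0.80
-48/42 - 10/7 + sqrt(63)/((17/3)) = -18/7 + 9* sqrt(7)/17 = -1.17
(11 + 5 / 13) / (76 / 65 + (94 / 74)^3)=37483220 / 10598123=3.54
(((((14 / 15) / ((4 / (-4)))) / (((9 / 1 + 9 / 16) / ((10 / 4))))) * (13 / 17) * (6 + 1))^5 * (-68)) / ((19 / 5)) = 2199515721932881264640 / 32330521812475836801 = 68.03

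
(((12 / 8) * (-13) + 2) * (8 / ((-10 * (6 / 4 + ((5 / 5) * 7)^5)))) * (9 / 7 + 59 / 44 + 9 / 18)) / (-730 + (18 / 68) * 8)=-0.00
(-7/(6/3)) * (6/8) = -21/8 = -2.62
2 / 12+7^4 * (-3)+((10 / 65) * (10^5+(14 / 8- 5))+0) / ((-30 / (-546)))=272788.07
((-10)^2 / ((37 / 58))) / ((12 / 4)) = 5800 / 111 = 52.25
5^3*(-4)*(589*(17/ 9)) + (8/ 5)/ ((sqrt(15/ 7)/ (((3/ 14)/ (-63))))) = -5006500/ 9 - 4*sqrt(105)/ 11025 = -556277.78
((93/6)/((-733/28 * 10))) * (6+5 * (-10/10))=-217/3665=-0.06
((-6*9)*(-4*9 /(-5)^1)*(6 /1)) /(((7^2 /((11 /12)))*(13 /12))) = -40.28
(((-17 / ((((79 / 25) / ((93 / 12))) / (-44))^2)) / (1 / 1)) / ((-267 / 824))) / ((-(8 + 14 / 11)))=-329365932500 / 4999041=-65885.82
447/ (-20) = -447/ 20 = -22.35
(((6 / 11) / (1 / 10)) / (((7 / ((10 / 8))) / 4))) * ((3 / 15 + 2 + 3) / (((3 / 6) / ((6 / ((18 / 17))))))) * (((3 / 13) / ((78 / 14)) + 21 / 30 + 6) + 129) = 31167.64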